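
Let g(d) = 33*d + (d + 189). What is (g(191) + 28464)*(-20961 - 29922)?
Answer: -1788384801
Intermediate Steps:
g(d) = 189 + 34*d (g(d) = 33*d + (189 + d) = 189 + 34*d)
(g(191) + 28464)*(-20961 - 29922) = ((189 + 34*191) + 28464)*(-20961 - 29922) = ((189 + 6494) + 28464)*(-50883) = (6683 + 28464)*(-50883) = 35147*(-50883) = -1788384801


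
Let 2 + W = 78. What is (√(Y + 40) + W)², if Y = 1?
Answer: (76 + √41)² ≈ 6790.3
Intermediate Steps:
W = 76 (W = -2 + 78 = 76)
(√(Y + 40) + W)² = (√(1 + 40) + 76)² = (√41 + 76)² = (76 + √41)²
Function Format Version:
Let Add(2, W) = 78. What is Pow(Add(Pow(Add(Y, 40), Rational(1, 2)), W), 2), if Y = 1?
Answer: Pow(Add(76, Pow(41, Rational(1, 2))), 2) ≈ 6790.3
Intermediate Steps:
W = 76 (W = Add(-2, 78) = 76)
Pow(Add(Pow(Add(Y, 40), Rational(1, 2)), W), 2) = Pow(Add(Pow(Add(1, 40), Rational(1, 2)), 76), 2) = Pow(Add(Pow(41, Rational(1, 2)), 76), 2) = Pow(Add(76, Pow(41, Rational(1, 2))), 2)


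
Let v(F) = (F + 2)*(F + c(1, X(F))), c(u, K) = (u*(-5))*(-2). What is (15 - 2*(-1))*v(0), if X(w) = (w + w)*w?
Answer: 340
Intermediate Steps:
X(w) = 2*w**2 (X(w) = (2*w)*w = 2*w**2)
c(u, K) = 10*u (c(u, K) = -5*u*(-2) = 10*u)
v(F) = (2 + F)*(10 + F) (v(F) = (F + 2)*(F + 10*1) = (2 + F)*(F + 10) = (2 + F)*(10 + F))
(15 - 2*(-1))*v(0) = (15 - 2*(-1))*(20 + 0**2 + 12*0) = (15 + 2)*(20 + 0 + 0) = 17*20 = 340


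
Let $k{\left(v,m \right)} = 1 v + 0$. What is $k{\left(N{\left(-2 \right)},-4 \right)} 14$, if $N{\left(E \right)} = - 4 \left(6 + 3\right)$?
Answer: $-504$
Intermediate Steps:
$N{\left(E \right)} = -36$ ($N{\left(E \right)} = \left(-4\right) 9 = -36$)
$k{\left(v,m \right)} = v$ ($k{\left(v,m \right)} = v + 0 = v$)
$k{\left(N{\left(-2 \right)},-4 \right)} 14 = \left(-36\right) 14 = -504$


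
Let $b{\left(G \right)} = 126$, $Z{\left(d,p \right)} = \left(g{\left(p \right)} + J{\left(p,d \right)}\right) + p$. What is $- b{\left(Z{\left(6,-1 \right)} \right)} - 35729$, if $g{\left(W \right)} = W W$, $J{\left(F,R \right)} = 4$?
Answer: $-35855$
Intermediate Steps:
$g{\left(W \right)} = W^{2}$
$Z{\left(d,p \right)} = 4 + p + p^{2}$ ($Z{\left(d,p \right)} = \left(p^{2} + 4\right) + p = \left(4 + p^{2}\right) + p = 4 + p + p^{2}$)
$- b{\left(Z{\left(6,-1 \right)} \right)} - 35729 = \left(-1\right) 126 - 35729 = -126 - 35729 = -35855$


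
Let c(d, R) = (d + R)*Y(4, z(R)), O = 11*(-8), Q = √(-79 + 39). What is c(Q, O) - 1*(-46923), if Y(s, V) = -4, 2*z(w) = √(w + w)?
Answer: 47275 - 8*I*√10 ≈ 47275.0 - 25.298*I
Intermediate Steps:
z(w) = √2*√w/2 (z(w) = √(w + w)/2 = √(2*w)/2 = (√2*√w)/2 = √2*√w/2)
Q = 2*I*√10 (Q = √(-40) = 2*I*√10 ≈ 6.3246*I)
O = -88
c(d, R) = -4*R - 4*d (c(d, R) = (d + R)*(-4) = (R + d)*(-4) = -4*R - 4*d)
c(Q, O) - 1*(-46923) = (-4*(-88) - 8*I*√10) - 1*(-46923) = (352 - 8*I*√10) + 46923 = 47275 - 8*I*√10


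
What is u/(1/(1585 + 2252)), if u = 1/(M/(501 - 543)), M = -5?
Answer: 161154/5 ≈ 32231.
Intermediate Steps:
u = 42/5 (u = 1/(-5/(501 - 543)) = 1/(-5/(-42)) = 1/(-1/42*(-5)) = 1/(5/42) = 42/5 ≈ 8.4000)
u/(1/(1585 + 2252)) = 42/(5*(1/(1585 + 2252))) = 42/(5*(1/3837)) = (42/5)*3837 = 161154/5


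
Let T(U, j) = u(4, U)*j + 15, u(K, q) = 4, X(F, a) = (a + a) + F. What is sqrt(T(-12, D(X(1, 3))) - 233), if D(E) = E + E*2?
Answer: I*sqrt(134) ≈ 11.576*I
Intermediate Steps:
X(F, a) = F + 2*a (X(F, a) = 2*a + F = F + 2*a)
D(E) = 3*E (D(E) = E + 2*E = 3*E)
T(U, j) = 15 + 4*j (T(U, j) = 4*j + 15 = 15 + 4*j)
sqrt(T(-12, D(X(1, 3))) - 233) = sqrt((15 + 4*(3*(1 + 2*3))) - 233) = sqrt((15 + 4*(3*(1 + 6))) - 233) = sqrt((15 + 4*(3*7)) - 233) = sqrt((15 + 4*21) - 233) = sqrt((15 + 84) - 233) = sqrt(99 - 233) = sqrt(-134) = I*sqrt(134)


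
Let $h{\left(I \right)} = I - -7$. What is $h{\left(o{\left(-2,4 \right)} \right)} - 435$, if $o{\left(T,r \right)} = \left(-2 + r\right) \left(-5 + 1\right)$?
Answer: $-436$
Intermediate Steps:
$o{\left(T,r \right)} = 8 - 4 r$ ($o{\left(T,r \right)} = \left(-2 + r\right) \left(-4\right) = 8 - 4 r$)
$h{\left(I \right)} = 7 + I$ ($h{\left(I \right)} = I + 7 = 7 + I$)
$h{\left(o{\left(-2,4 \right)} \right)} - 435 = \left(7 + \left(8 - 16\right)\right) - 435 = \left(7 - 8\right) - 435 = -1 - 435 = -436$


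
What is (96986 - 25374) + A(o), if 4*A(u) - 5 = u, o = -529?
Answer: 71481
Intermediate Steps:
A(u) = 5/4 + u/4
(96986 - 25374) + A(o) = (96986 - 25374) + (5/4 + (¼)*(-529)) = 71612 + (5/4 - 529/4) = 71612 - 131 = 71481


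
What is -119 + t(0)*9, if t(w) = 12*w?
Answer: -119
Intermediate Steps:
-119 + t(0)*9 = -119 + (12*0)*9 = -119 + 0*9 = -119 + 0 = -119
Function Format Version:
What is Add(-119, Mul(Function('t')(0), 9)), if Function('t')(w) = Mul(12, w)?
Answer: -119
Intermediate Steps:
Add(-119, Mul(Function('t')(0), 9)) = Add(-119, Mul(Mul(12, 0), 9)) = Add(-119, Mul(0, 9)) = Add(-119, 0) = -119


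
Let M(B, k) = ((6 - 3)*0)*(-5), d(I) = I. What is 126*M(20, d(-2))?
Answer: 0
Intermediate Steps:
M(B, k) = 0 (M(B, k) = (3*0)*(-5) = 0*(-5) = 0)
126*M(20, d(-2)) = 126*0 = 0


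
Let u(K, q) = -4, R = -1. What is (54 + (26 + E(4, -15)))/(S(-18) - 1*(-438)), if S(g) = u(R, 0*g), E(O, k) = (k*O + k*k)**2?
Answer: 27305/434 ≈ 62.915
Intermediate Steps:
E(O, k) = (k**2 + O*k)**2 (E(O, k) = (O*k + k**2)**2 = (k**2 + O*k)**2)
S(g) = -4
(54 + (26 + E(4, -15)))/(S(-18) - 1*(-438)) = (54 + (26 + (-15)**2*(4 - 15)**2))/(-4 - 1*(-438)) = (54 + (26 + 225*(-11)**2))/(-4 + 438) = (54 + (26 + 225*121))/434 = (54 + (26 + 27225))*(1/434) = (54 + 27251)*(1/434) = 27305*(1/434) = 27305/434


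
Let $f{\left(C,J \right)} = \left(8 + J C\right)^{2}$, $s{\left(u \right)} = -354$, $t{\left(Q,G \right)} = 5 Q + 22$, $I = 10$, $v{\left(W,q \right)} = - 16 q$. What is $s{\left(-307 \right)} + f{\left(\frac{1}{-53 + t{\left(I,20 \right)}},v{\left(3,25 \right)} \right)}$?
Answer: $- \frac{66290}{361} \approx -183.63$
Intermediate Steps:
$t{\left(Q,G \right)} = 22 + 5 Q$
$f{\left(C,J \right)} = \left(8 + C J\right)^{2}$
$s{\left(-307 \right)} + f{\left(\frac{1}{-53 + t{\left(I,20 \right)}},v{\left(3,25 \right)} \right)} = -354 + \left(8 + \frac{\left(-16\right) 25}{-53 + \left(22 + 5 \cdot 10\right)}\right)^{2} = -354 + \left(8 + \frac{1}{-53 + \left(22 + 50\right)} \left(-400\right)\right)^{2} = -354 + \left(8 + \frac{1}{-53 + 72} \left(-400\right)\right)^{2} = -354 + \left(8 + \frac{1}{19} \left(-400\right)\right)^{2} = -354 + \left(8 - \frac{400}{19}\right)^{2} = -354 + \left(- \frac{248}{19}\right)^{2} = -354 + \frac{61504}{361} = - \frac{66290}{361}$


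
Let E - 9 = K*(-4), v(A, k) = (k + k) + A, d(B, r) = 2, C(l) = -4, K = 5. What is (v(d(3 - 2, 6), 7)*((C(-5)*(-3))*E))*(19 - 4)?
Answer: -31680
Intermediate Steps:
v(A, k) = A + 2*k (v(A, k) = 2*k + A = A + 2*k)
E = -11 (E = 9 + 5*(-4) = 9 - 20 = -11)
(v(d(3 - 2, 6), 7)*((C(-5)*(-3))*E))*(19 - 4) = ((2 + 2*7)*(-4*(-3)*(-11)))*(19 - 4) = ((2 + 14)*(12*(-11)))*15 = (16*(-132))*15 = -2112*15 = -31680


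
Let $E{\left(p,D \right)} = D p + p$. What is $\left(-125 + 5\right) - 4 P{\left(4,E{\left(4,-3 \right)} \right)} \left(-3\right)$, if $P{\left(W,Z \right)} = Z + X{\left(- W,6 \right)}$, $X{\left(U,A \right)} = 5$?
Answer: $4320$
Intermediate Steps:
$E{\left(p,D \right)} = p + D p$
$P{\left(W,Z \right)} = 5 + Z$ ($P{\left(W,Z \right)} = Z + 5 = 5 + Z$)
$\left(-125 + 5\right) - 4 P{\left(4,E{\left(4,-3 \right)} \right)} \left(-3\right) = \left(-125 + 5\right) - 4 \left(5 + 4 \left(1 - 3\right)\right) \left(-3\right) = - 120 - 4 \left(5 + 4 \left(-2\right)\right) \left(-3\right) = - 120 - 4 \left(5 - 8\right) \left(-3\right) = - 120 \left(-4\right) \left(-3\right) \left(-3\right) = - 120 \cdot 12 \left(-3\right) = \left(-120\right) \left(-36\right) = 4320$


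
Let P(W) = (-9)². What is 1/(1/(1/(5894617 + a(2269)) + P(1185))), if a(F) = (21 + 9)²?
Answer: 477536878/5895517 ≈ 81.000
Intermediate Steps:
a(F) = 900 (a(F) = 30² = 900)
P(W) = 81
1/(1/(1/(5894617 + a(2269)) + P(1185))) = 1/(1/(1/(5894617 + 900) + 81)) = 1/(1/(1/5895517 + 81)) = 1/(1/(477536878/5895517)) = 1/(5895517/477536878) = 477536878/5895517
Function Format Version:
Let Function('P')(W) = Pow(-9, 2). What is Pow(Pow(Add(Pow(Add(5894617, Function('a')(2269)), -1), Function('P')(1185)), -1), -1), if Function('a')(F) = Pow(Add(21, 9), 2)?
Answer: Rational(477536878, 5895517) ≈ 81.000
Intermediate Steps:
Function('a')(F) = 900 (Function('a')(F) = Pow(30, 2) = 900)
Function('P')(W) = 81
Pow(Pow(Add(Pow(Add(5894617, Function('a')(2269)), -1), Function('P')(1185)), -1), -1) = Pow(Pow(Add(Pow(Add(5894617, 900), -1), 81), -1), -1) = Pow(Pow(Add(Pow(5895517, -1), 81), -1), -1) = Pow(Pow(Add(Rational(1, 5895517), 81), -1), -1) = Pow(Pow(Rational(477536878, 5895517), -1), -1) = Pow(Rational(5895517, 477536878), -1) = Rational(477536878, 5895517)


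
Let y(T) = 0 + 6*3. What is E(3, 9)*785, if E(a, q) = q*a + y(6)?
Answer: 35325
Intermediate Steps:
y(T) = 18 (y(T) = 0 + 18 = 18)
E(a, q) = 18 + a*q (E(a, q) = q*a + 18 = a*q + 18 = 18 + a*q)
E(3, 9)*785 = (18 + 3*9)*785 = (18 + 27)*785 = 45*785 = 35325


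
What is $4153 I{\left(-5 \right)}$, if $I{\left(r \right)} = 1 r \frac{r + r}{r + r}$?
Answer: $-20765$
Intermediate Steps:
$I{\left(r \right)} = r$ ($I{\left(r \right)} = r \frac{2 r}{2 r} = r 2 r \frac{1}{2 r} = r 1 = r$)
$4153 I{\left(-5 \right)} = 4153 \left(-5\right) = -20765$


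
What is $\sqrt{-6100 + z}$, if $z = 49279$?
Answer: $\sqrt{43179} \approx 207.8$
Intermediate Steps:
$\sqrt{-6100 + z} = \sqrt{-6100 + 49279} = \sqrt{43179}$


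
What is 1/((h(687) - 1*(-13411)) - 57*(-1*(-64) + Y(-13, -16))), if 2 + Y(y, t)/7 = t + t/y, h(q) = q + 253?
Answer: 13/226121 ≈ 5.7491e-5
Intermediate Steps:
h(q) = 253 + q
Y(y, t) = -14 + 7*t + 7*t/y (Y(y, t) = -14 + 7*(t + t/y) = -14 + (7*t + 7*t/y) = -14 + 7*t + 7*t/y)
1/((h(687) - 1*(-13411)) - 57*(-1*(-64) + Y(-13, -16))) = 1/(((253 + 687) - 1*(-13411)) - 57*(-1*(-64) + (-14 + 7*(-16) + 7*(-16)/(-13)))) = 1/((940 + 13411) - 57*(64 + (-14 - 112 + 7*(-16)*(-1/13)))) = 1/(14351 - 57*(64 + (-14 - 112 + 112/13))) = 1/(14351 - 57*(64 - 1526/13)) = 1/(14351 - 57*(-694/13)) = 1/(14351 + 39558/13) = 1/(226121/13) = 13/226121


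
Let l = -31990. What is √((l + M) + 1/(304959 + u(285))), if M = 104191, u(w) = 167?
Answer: √6722048540428202/305126 ≈ 268.70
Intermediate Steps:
√((l + M) + 1/(304959 + u(285))) = √((-31990 + 104191) + 1/(304959 + 167)) = √(72201 + 1/305126) = √(22030402327/305126) = √6722048540428202/305126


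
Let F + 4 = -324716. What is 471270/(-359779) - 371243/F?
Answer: -19465359103/116827436880 ≈ -0.16662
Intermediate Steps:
F = -324720 (F = -4 - 324716 = -324720)
471270/(-359779) - 371243/F = 471270/(-359779) - 371243/(-324720) = 471270*(-1/359779) - 371243*(-1/324720) = -471270/359779 + 371243/324720 = -19465359103/116827436880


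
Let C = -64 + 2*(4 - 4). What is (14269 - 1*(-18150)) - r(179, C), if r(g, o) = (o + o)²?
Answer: 16035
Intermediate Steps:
C = -64 (C = -64 + 2*0 = -64 + 0 = -64)
r(g, o) = 4*o² (r(g, o) = (2*o)² = 4*o²)
(14269 - 1*(-18150)) - r(179, C) = (14269 - 1*(-18150)) - 4*(-64)² = (14269 + 18150) - 4*4096 = 32419 - 1*16384 = 32419 - 16384 = 16035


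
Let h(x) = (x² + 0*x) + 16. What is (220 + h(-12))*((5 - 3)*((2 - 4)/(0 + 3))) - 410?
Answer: -2750/3 ≈ -916.67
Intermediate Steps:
h(x) = 16 + x² (h(x) = (x² + 0) + 16 = x² + 16 = 16 + x²)
(220 + h(-12))*((5 - 3)*((2 - 4)/(0 + 3))) - 410 = (220 + (16 + (-12)²))*((5 - 3)*((2 - 4)/(0 + 3))) - 410 = (220 + (16 + 144))*(2*(-2/3)) - 410 = (220 + 160)*(2*(-2*⅓)) - 410 = 380*(2*(-⅔)) - 410 = 380*(-4/3) - 410 = -1520/3 - 410 = -2750/3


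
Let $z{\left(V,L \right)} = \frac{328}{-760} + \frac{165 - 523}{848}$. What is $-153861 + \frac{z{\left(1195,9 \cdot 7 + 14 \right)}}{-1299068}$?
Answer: $- \frac{8051001314319051}{52326459040} \approx -1.5386 \cdot 10^{5}$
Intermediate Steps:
$z{\left(V,L \right)} = - \frac{34389}{40280}$ ($z{\left(V,L \right)} = 328 \left(- \frac{1}{760}\right) + \left(165 - 523\right) \frac{1}{848} = - \frac{41}{95} - \frac{179}{424} = - \frac{34389}{40280}$)
$-153861 + \frac{z{\left(1195,9 \cdot 7 + 14 \right)}}{-1299068} = -153861 - \frac{34389}{40280 \left(-1299068\right)} = -153861 - - \frac{34389}{52326459040} = -153861 + \frac{34389}{52326459040} = - \frac{8051001314319051}{52326459040}$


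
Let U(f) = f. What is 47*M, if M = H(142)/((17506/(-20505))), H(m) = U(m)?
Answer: -68425185/8753 ≈ -7817.3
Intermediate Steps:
H(m) = m
M = -1455855/8753 (M = 142/((17506/(-20505))) = 142/((17506*(-1/20505))) = 142/(-17506/20505) = 142*(-20505/17506) = -1455855/8753 ≈ -166.33)
47*M = 47*(-1455855/8753) = -68425185/8753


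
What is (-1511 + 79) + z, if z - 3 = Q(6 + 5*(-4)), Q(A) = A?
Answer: -1443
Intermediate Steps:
z = -11 (z = 3 + (6 + 5*(-4)) = 3 + (6 - 20) = 3 - 14 = -11)
(-1511 + 79) + z = (-1511 + 79) - 11 = -1432 - 11 = -1443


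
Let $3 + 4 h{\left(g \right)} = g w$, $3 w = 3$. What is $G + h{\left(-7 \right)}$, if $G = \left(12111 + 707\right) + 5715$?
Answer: $\frac{37061}{2} \approx 18531.0$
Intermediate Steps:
$w = 1$ ($w = \frac{1}{3} \cdot 3 = 1$)
$h{\left(g \right)} = - \frac{3}{4} + \frac{g}{4}$ ($h{\left(g \right)} = - \frac{3}{4} + \frac{g 1}{4} = - \frac{3}{4} + \frac{g}{4}$)
$G = 18533$ ($G = 12818 + 5715 = 18533$)
$G + h{\left(-7 \right)} = 18533 + \left(- \frac{3}{4} + \frac{1}{4} \left(-7\right)\right) = 18533 - \frac{5}{2} = \frac{37061}{2}$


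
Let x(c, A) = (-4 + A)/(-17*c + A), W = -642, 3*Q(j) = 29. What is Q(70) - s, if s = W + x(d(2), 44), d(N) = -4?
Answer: 27355/42 ≈ 651.31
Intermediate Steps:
Q(j) = 29/3 (Q(j) = (1/3)*29 = 29/3)
x(c, A) = (-4 + A)/(A - 17*c)
s = -8983/14 (s = -642 + (-4 + 44)/(44 - 17*(-4)) = -642 + 40/(44 + 68) = -642 + 40/112 = -642 + (1/112)*40 = -642 + 5/14 = -8983/14 ≈ -641.64)
Q(70) - s = 29/3 - 1*(-8983/14) = 29/3 + 8983/14 = 27355/42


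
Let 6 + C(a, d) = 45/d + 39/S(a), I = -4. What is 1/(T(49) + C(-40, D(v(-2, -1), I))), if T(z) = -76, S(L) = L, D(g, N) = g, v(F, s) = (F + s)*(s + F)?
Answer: -40/3119 ≈ -0.012825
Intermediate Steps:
v(F, s) = (F + s)² (v(F, s) = (F + s)*(F + s) = (F + s)²)
C(a, d) = -6 + 39/a + 45/d (C(a, d) = -6 + (45/d + 39/a) = -6 + (39/a + 45/d) = -6 + 39/a + 45/d)
1/(T(49) + C(-40, D(v(-2, -1), I))) = 1/(-76 + (-6 + 39/(-40) + 45/((-2 - 1)²))) = 1/(-76 + (-6 + 39*(-1/40) + 45/((-3)²))) = 1/(-76 + (-6 - 39/40 + 45/9)) = 1/(-76 + (-6 - 39/40 + 45*(⅑))) = 1/(-76 + (-6 - 39/40 + 5)) = 1/(-76 - 79/40) = 1/(-3119/40) = -40/3119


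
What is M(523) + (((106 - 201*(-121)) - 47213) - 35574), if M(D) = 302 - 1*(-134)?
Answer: -57924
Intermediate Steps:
M(D) = 436 (M(D) = 302 + 134 = 436)
M(523) + (((106 - 201*(-121)) - 47213) - 35574) = 436 + (((106 - 201*(-121)) - 47213) - 35574) = 436 + (((106 + 24321) - 47213) - 35574) = 436 + ((24427 - 47213) - 35574) = 436 + (-22786 - 35574) = 436 - 58360 = -57924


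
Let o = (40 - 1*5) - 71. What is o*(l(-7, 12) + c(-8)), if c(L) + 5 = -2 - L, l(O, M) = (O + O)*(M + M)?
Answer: 12060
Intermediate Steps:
l(O, M) = 4*M*O (l(O, M) = (2*O)*(2*M) = 4*M*O)
o = -36 (o = (40 - 5) - 71 = 35 - 71 = -36)
c(L) = -7 - L (c(L) = -5 + (-2 - L) = -7 - L)
o*(l(-7, 12) + c(-8)) = -36*(4*12*(-7) + (-7 - 1*(-8))) = -36*(-336 + (-7 + 8)) = -36*(-336 + 1) = -36*(-335) = 12060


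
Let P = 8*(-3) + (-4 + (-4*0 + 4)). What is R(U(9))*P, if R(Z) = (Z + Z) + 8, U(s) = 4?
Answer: -384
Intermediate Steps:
P = -24 (P = -24 + (-4 + (0 + 4)) = -24 + (-4 + 4) = -24 + 0 = -24)
R(Z) = 8 + 2*Z (R(Z) = 2*Z + 8 = 8 + 2*Z)
R(U(9))*P = (8 + 2*4)*(-24) = (8 + 8)*(-24) = 16*(-24) = -384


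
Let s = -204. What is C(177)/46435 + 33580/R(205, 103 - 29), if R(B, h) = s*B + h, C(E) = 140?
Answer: -155344286/193847551 ≈ -0.80137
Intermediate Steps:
R(B, h) = h - 204*B (R(B, h) = -204*B + h = h - 204*B)
C(177)/46435 + 33580/R(205, 103 - 29) = 140/46435 + 33580/((103 - 29) - 204*205) = 140*(1/46435) + 33580/(74 - 41820) = 28/9287 + 33580/(-41746) = 28/9287 + 33580*(-1/41746) = 28/9287 - 16790/20873 = -155344286/193847551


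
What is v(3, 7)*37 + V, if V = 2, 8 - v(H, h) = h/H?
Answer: 635/3 ≈ 211.67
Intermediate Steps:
v(H, h) = 8 - h/H
v(3, 7)*37 + V = (8 - 1*7/3)*37 + 2 = (8 - 1*7*⅓)*37 + 2 = (8 - 7/3)*37 + 2 = (17/3)*37 + 2 = 629/3 + 2 = 635/3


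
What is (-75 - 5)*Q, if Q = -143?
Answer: 11440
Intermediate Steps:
(-75 - 5)*Q = (-75 - 5)*(-143) = -80*(-143) = 11440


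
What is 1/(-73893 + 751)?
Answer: -1/73142 ≈ -1.3672e-5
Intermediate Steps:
1/(-73893 + 751) = 1/(-73142) = -1/73142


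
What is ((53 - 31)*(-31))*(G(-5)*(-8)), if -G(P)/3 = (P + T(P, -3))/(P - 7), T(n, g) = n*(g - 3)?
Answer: 34100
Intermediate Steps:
T(n, g) = n*(-3 + g)
G(P) = 15*P/(-7 + P) (G(P) = -3*(P + P*(-3 - 3))/(P - 7) = -3*(P + P*(-6))/(-7 + P) = -3*(P - 6*P)/(-7 + P) = -3*(-5*P)/(-7 + P) = -(-15)*P/(-7 + P) = 15*P/(-7 + P))
((53 - 31)*(-31))*(G(-5)*(-8)) = ((53 - 31)*(-31))*((15*(-5)/(-7 - 5))*(-8)) = (22*(-31))*((15*(-5)/(-12))*(-8)) = -682*15*(-5)*(-1/12)*(-8) = -8525*(-8)/2 = -682*(-50) = 34100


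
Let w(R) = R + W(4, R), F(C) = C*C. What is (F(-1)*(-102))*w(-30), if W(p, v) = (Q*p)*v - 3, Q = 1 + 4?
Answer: 64566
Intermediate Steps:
Q = 5
F(C) = C²
W(p, v) = -3 + 5*p*v (W(p, v) = (5*p)*v - 3 = 5*p*v - 3 = -3 + 5*p*v)
w(R) = -3 + 21*R (w(R) = R + (-3 + 5*4*R) = R + (-3 + 20*R) = -3 + 21*R)
(F(-1)*(-102))*w(-30) = ((-1)²*(-102))*(-3 + 21*(-30)) = (1*(-102))*(-3 - 630) = -102*(-633) = 64566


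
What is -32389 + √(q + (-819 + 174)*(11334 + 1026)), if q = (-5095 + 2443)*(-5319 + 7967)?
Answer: -32389 + 2*I*√3748674 ≈ -32389.0 + 3872.3*I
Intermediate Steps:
q = -7022496 (q = -2652*2648 = -7022496)
-32389 + √(q + (-819 + 174)*(11334 + 1026)) = -32389 + √(-7022496 + (-819 + 174)*(11334 + 1026)) = -32389 + √(-7022496 - 645*12360) = -32389 + √(-7022496 - 7972200) = -32389 + √(-14994696) = -32389 + 2*I*√3748674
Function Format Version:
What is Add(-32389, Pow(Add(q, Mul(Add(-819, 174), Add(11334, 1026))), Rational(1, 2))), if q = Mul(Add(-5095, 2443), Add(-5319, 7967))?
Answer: Add(-32389, Mul(2, I, Pow(3748674, Rational(1, 2)))) ≈ Add(-32389., Mul(3872.3, I))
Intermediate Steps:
q = -7022496 (q = Mul(-2652, 2648) = -7022496)
Add(-32389, Pow(Add(q, Mul(Add(-819, 174), Add(11334, 1026))), Rational(1, 2))) = Add(-32389, Pow(Add(-7022496, Mul(Add(-819, 174), Add(11334, 1026))), Rational(1, 2))) = Add(-32389, Pow(Add(-7022496, Mul(-645, 12360)), Rational(1, 2))) = Add(-32389, Pow(Add(-7022496, -7972200), Rational(1, 2))) = Add(-32389, Pow(-14994696, Rational(1, 2))) = Add(-32389, Mul(2, I, Pow(3748674, Rational(1, 2))))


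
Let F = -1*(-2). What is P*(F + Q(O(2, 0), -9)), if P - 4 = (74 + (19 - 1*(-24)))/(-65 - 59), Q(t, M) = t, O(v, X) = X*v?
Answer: 379/62 ≈ 6.1129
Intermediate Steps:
F = 2
P = 379/124 (P = 4 + (74 + (19 - 1*(-24)))/(-65 - 59) = 4 + (74 + (19 + 24))/(-124) = 4 + (74 + 43)*(-1/124) = 4 + 117*(-1/124) = 4 - 117/124 = 379/124 ≈ 3.0564)
P*(F + Q(O(2, 0), -9)) = 379*(2 + 0*2)/124 = 379*(2 + 0)/124 = (379/124)*2 = 379/62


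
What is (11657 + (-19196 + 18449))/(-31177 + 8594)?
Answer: -10910/22583 ≈ -0.48311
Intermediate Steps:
(11657 + (-19196 + 18449))/(-31177 + 8594) = (11657 - 747)/(-22583) = 10910*(-1/22583) = -10910/22583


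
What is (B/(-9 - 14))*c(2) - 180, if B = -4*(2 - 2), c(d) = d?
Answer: -180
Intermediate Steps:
B = 0 (B = -4*0 = 0)
(B/(-9 - 14))*c(2) - 180 = (0/(-9 - 14))*2 - 180 = (0/(-23))*2 - 180 = -1/23*0*2 - 180 = 0*2 - 180 = 0 - 180 = -180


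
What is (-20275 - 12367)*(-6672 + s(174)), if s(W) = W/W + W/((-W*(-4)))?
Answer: 435493243/2 ≈ 2.1775e+8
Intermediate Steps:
s(W) = 5/4 (s(W) = 1 + W/((4*W)) = 1 + W*(1/(4*W)) = 1 + ¼ = 5/4)
(-20275 - 12367)*(-6672 + s(174)) = (-20275 - 12367)*(-6672 + 5/4) = -32642*(-26683/4) = 435493243/2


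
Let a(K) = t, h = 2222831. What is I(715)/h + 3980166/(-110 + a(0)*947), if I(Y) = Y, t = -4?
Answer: -340278214726/333253663 ≈ -1021.1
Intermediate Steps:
a(K) = -4
I(715)/h + 3980166/(-110 + a(0)*947) = 715/2222831 + 3980166/(-110 - 4*947) = 715*(1/2222831) + 3980166/(-110 - 3788) = 55/170987 + 3980166/(-3898) = 55/170987 + 3980166*(-1/3898) = 55/170987 - 1990083/1949 = -340278214726/333253663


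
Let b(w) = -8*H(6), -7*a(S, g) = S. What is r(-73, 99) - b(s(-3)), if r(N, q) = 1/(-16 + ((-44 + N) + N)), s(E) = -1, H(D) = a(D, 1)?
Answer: -9895/1442 ≈ -6.8620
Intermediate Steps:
a(S, g) = -S/7
H(D) = -D/7
r(N, q) = 1/(-60 + 2*N) (r(N, q) = 1/(-16 + (-44 + 2*N)) = 1/(-60 + 2*N))
b(w) = 48/7 (b(w) = -(-8)*6/7 = -8*(-6/7) = 48/7)
r(-73, 99) - b(s(-3)) = 1/(2*(-30 - 73)) - 1*48/7 = (½)/(-103) - 48/7 = (½)*(-1/103) - 48/7 = -1/206 - 48/7 = -9895/1442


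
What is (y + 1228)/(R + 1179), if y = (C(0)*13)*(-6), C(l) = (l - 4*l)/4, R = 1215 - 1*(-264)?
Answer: 614/1329 ≈ 0.46200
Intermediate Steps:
R = 1479 (R = 1215 + 264 = 1479)
C(l) = -3*l/4 (C(l) = (-3*l)/4 = -3*l/4)
y = 0 (y = (-¾*0*13)*(-6) = (0*13)*(-6) = 0*(-6) = 0)
(y + 1228)/(R + 1179) = (0 + 1228)/(1479 + 1179) = 1228/2658 = 1228*(1/2658) = 614/1329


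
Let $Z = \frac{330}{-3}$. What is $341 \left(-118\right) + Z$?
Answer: $-40348$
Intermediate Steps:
$Z = -110$ ($Z = 330 \left(- \frac{1}{3}\right) = -110$)
$341 \left(-118\right) + Z = 341 \left(-118\right) - 110 = -40238 - 110 = -40348$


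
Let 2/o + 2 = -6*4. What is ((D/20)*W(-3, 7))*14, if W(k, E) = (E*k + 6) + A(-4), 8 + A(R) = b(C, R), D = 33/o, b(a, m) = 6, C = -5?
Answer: 51051/10 ≈ 5105.1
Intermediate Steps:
o = -1/13 (o = 2/(-2 - 6*4) = 2/(-2 - 24) = 2/(-26) = 2*(-1/26) = -1/13 ≈ -0.076923)
D = -429 (D = 33/(-1/13) = 33*(-13) = -429)
A(R) = -2 (A(R) = -8 + 6 = -2)
W(k, E) = 4 + E*k (W(k, E) = (E*k + 6) - 2 = (6 + E*k) - 2 = 4 + E*k)
((D/20)*W(-3, 7))*14 = ((-429/20)*(4 + 7*(-3)))*14 = ((-429*1/20)*(4 - 21))*14 = -429/20*(-17)*14 = (7293/20)*14 = 51051/10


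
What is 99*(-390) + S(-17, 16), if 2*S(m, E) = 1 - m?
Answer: -38601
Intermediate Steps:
S(m, E) = 1/2 - m/2 (S(m, E) = (1 - m)/2 = 1/2 - m/2)
99*(-390) + S(-17, 16) = 99*(-390) + (1/2 - 1/2*(-17)) = -38610 + (1/2 + 17/2) = -38610 + 9 = -38601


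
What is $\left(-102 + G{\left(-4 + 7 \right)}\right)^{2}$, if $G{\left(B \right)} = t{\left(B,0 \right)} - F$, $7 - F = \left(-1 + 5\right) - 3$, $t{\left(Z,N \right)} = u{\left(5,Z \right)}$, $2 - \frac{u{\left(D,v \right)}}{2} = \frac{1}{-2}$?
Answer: $10609$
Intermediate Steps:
$u{\left(D,v \right)} = 5$ ($u{\left(D,v \right)} = 4 - \frac{2}{-2} = 4 - -1 = 4 + 1 = 5$)
$t{\left(Z,N \right)} = 5$
$F = 6$ ($F = 7 - \left(\left(-1 + 5\right) - 3\right) = 7 - \left(4 - 3\right) = 7 - 1 = 6$)
$G{\left(B \right)} = -1$ ($G{\left(B \right)} = 5 - 6 = -1$)
$\left(-102 + G{\left(-4 + 7 \right)}\right)^{2} = \left(-102 - 1\right)^{2} = \left(-103\right)^{2} = 10609$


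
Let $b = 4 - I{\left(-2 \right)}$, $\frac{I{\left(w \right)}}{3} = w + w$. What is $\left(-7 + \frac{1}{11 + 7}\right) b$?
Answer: $- \frac{1000}{9} \approx -111.11$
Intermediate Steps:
$I{\left(w \right)} = 6 w$ ($I{\left(w \right)} = 3 \left(w + w\right) = 3 \cdot 2 w = 6 w$)
$b = 16$ ($b = 4 - 6 \left(-2\right) = 4 - -12 = 4 + 12 = 16$)
$\left(-7 + \frac{1}{11 + 7}\right) b = \left(-7 + \frac{1}{11 + 7}\right) 16 = \left(-7 + \frac{1}{18}\right) 16 = \left(- \frac{125}{18}\right) 16 = - \frac{1000}{9}$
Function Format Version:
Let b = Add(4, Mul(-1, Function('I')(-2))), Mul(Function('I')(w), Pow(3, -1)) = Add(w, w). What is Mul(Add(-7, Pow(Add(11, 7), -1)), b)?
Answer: Rational(-1000, 9) ≈ -111.11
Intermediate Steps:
Function('I')(w) = Mul(6, w) (Function('I')(w) = Mul(3, Add(w, w)) = Mul(3, Mul(2, w)) = Mul(6, w))
b = 16 (b = Add(4, Mul(-1, Mul(6, -2))) = Add(4, Mul(-1, -12)) = Add(4, 12) = 16)
Mul(Add(-7, Pow(Add(11, 7), -1)), b) = Mul(Add(-7, Pow(Add(11, 7), -1)), 16) = Mul(Add(-7, Pow(18, -1)), 16) = Mul(Add(-7, Rational(1, 18)), 16) = Mul(Rational(-125, 18), 16) = Rational(-1000, 9)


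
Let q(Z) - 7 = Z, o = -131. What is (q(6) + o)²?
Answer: 13924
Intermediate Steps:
q(Z) = 7 + Z
(q(6) + o)² = ((7 + 6) - 131)² = (13 - 131)² = (-118)² = 13924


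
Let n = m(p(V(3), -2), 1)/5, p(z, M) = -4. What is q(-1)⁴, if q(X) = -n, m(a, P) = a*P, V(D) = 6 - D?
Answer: 256/625 ≈ 0.40960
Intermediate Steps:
m(a, P) = P*a
n = -⅘ (n = (1*(-4))/5 = -4*⅕ = -⅘ ≈ -0.80000)
q(X) = ⅘ (q(X) = -1*(-⅘) = ⅘)
q(-1)⁴ = (⅘)⁴ = 256/625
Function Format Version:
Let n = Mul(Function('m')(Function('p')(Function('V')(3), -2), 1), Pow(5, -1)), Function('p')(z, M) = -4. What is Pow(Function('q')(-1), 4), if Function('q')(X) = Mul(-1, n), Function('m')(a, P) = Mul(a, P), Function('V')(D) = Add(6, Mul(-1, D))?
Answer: Rational(256, 625) ≈ 0.40960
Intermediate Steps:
Function('m')(a, P) = Mul(P, a)
n = Rational(-4, 5) (n = Mul(Mul(1, -4), Pow(5, -1)) = Mul(-4, Rational(1, 5)) = Rational(-4, 5) ≈ -0.80000)
Function('q')(X) = Rational(4, 5) (Function('q')(X) = Mul(-1, Rational(-4, 5)) = Rational(4, 5))
Pow(Function('q')(-1), 4) = Pow(Rational(4, 5), 4) = Rational(256, 625)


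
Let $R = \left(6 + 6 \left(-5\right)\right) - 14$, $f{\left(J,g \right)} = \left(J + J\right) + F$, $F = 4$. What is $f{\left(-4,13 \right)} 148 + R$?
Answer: $-630$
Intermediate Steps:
$f{\left(J,g \right)} = 4 + 2 J$ ($f{\left(J,g \right)} = \left(J + J\right) + 4 = 2 J + 4 = 4 + 2 J$)
$R = -38$ ($R = \left(6 - 30\right) - 14 = -24 - 14 = -38$)
$f{\left(-4,13 \right)} 148 + R = \left(4 + 2 \left(-4\right)\right) 148 - 38 = \left(4 - 8\right) 148 - 38 = \left(-4\right) 148 - 38 = -592 - 38 = -630$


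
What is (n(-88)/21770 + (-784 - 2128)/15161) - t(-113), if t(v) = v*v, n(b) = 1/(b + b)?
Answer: -741758213901081/58089674720 ≈ -12769.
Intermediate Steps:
n(b) = 1/(2*b)
t(v) = v**2
(n(-88)/21770 + (-784 - 2128)/15161) - t(-113) = (((1/2)/(-88))/21770 + (-784 - 2128)/15161) - 1*(-113)**2 = (((1/2)*(-1/88))*(1/21770) - 2912*1/15161) - 1*12769 = (-1/176*1/21770 - 2912/15161) - 12769 = (-1/3831520 - 2912/15161) - 12769 = -11157401401/58089674720 - 12769 = -741758213901081/58089674720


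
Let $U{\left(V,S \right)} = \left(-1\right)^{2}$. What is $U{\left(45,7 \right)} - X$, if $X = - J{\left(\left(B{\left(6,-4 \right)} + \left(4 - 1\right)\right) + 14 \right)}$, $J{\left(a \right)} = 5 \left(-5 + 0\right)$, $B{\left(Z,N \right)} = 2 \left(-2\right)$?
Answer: $-24$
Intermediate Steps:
$U{\left(V,S \right)} = 1$
$B{\left(Z,N \right)} = -4$
$J{\left(a \right)} = -25$ ($J{\left(a \right)} = 5 \left(-5\right) = -25$)
$X = 25$ ($X = \left(-1\right) \left(-25\right) = 25$)
$U{\left(45,7 \right)} - X = 1 - 25 = -24$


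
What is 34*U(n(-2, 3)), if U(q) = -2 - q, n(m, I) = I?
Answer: -170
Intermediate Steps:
34*U(n(-2, 3)) = 34*(-2 - 1*3) = 34*(-2 - 3) = 34*(-5) = -170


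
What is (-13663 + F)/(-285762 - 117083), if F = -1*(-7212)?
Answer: 6451/402845 ≈ 0.016014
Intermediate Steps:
F = 7212
(-13663 + F)/(-285762 - 117083) = (-13663 + 7212)/(-285762 - 117083) = -6451/(-402845) = -6451*(-1/402845) = 6451/402845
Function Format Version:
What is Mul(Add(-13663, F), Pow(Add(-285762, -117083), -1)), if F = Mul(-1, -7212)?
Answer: Rational(6451, 402845) ≈ 0.016014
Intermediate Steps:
F = 7212
Mul(Add(-13663, F), Pow(Add(-285762, -117083), -1)) = Mul(Add(-13663, 7212), Pow(Add(-285762, -117083), -1)) = Mul(-6451, Pow(-402845, -1)) = Mul(-6451, Rational(-1, 402845)) = Rational(6451, 402845)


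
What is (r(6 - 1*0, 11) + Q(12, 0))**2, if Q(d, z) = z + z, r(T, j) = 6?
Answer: 36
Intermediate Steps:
Q(d, z) = 2*z
(r(6 - 1*0, 11) + Q(12, 0))**2 = (6 + 2*0)**2 = (6 + 0)**2 = 6**2 = 36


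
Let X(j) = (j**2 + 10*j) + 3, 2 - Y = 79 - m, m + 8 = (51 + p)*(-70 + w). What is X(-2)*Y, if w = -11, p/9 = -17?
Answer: -106301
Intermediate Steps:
p = -153 (p = 9*(-17) = -153)
m = 8254 (m = -8 + (51 - 153)*(-70 - 11) = -8 - 102*(-81) = -8 + 8262 = 8254)
Y = 8177 (Y = 2 - (79 - 1*8254) = 2 - (79 - 8254) = 2 - 1*(-8175) = 2 + 8175 = 8177)
X(j) = 3 + j**2 + 10*j
X(-2)*Y = (3 + (-2)**2 + 10*(-2))*8177 = (3 + 4 - 20)*8177 = -13*8177 = -106301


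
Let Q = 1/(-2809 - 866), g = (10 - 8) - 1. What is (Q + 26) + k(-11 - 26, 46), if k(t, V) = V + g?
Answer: 268274/3675 ≈ 73.000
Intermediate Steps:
g = 1 (g = 2 - 1 = 1)
Q = -1/3675 (Q = 1/(-3675) = -1/3675 ≈ -0.00027211)
k(t, V) = 1 + V (k(t, V) = V + 1 = 1 + V)
(Q + 26) + k(-11 - 26, 46) = (-1/3675 + 26) + (1 + 46) = 95549/3675 + 47 = 268274/3675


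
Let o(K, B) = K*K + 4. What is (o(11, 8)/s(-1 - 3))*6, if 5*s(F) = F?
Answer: -1875/2 ≈ -937.50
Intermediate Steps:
s(F) = F/5
o(K, B) = 4 + K² (o(K, B) = K² + 4 = 4 + K²)
(o(11, 8)/s(-1 - 3))*6 = ((4 + 11²)/(((-1 - 3)/5)))*6 = ((4 + 121)/(((⅕)*(-4))))*6 = (125/(-⅘))*6 = (125*(-5/4))*6 = -625/4*6 = -1875/2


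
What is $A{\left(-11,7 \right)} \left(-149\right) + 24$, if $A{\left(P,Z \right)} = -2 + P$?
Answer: $1961$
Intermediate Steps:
$A{\left(-11,7 \right)} \left(-149\right) + 24 = \left(-2 - 11\right) \left(-149\right) + 24 = \left(-13\right) \left(-149\right) + 24 = 1937 + 24 = 1961$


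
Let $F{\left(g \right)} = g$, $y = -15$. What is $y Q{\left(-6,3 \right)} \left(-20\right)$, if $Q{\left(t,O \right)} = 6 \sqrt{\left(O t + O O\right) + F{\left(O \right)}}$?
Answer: $1800 i \sqrt{6} \approx 4409.1 i$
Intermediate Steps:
$Q{\left(t,O \right)} = 6 \sqrt{O + O^{2} + O t}$ ($Q{\left(t,O \right)} = 6 \sqrt{\left(O t + O O\right) + O} = 6 \sqrt{\left(O t + O^{2}\right) + O} = 6 \sqrt{\left(O^{2} + O t\right) + O} = 6 \sqrt{O + O^{2} + O t}$)
$y Q{\left(-6,3 \right)} \left(-20\right) = - 15 \cdot 6 \sqrt{3 \left(1 + 3 - 6\right)} \left(-20\right) = - 15 \cdot 6 \sqrt{3 \left(-2\right)} \left(-20\right) = - 15 \cdot 6 \sqrt{-6} \left(-20\right) = - 15 \cdot 6 i \sqrt{6} \left(-20\right) = - 90 i \sqrt{6} \left(-20\right) = 1800 i \sqrt{6}$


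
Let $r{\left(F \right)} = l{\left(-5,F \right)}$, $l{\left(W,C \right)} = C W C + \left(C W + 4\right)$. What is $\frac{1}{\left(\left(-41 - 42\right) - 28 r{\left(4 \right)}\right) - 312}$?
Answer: $\frac{1}{2293} \approx 0.00043611$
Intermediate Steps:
$l{\left(W,C \right)} = 4 + C W + W C^{2}$ ($l{\left(W,C \right)} = W C^{2} + \left(4 + C W\right) = 4 + C W + W C^{2}$)
$r{\left(F \right)} = 4 - 5 F - 5 F^{2}$ ($r{\left(F \right)} = 4 + F \left(-5\right) - 5 F^{2} = 4 - 5 F - 5 F^{2}$)
$\frac{1}{\left(\left(-41 - 42\right) - 28 r{\left(4 \right)}\right) - 312} = \frac{1}{\left(\left(-41 - 42\right) - 28 \left(4 - 20 - 5 \cdot 4^{2}\right)\right) - 312} = \frac{1}{\left(-83 - 28 \left(4 - 20 - 80\right)\right) - 312} = \frac{1}{\left(-83 - -2688\right) - 312} = \frac{1}{\left(-83 + 2688\right) - 312} = \frac{1}{2605 - 312} = \frac{1}{2293}$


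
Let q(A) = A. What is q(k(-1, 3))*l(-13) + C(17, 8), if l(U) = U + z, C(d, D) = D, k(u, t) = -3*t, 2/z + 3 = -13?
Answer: 1009/8 ≈ 126.13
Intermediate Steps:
z = -1/8 (z = 2/(-3 - 13) = 2/(-16) = 2*(-1/16) = -1/8 ≈ -0.12500)
l(U) = -1/8 + U (l(U) = U - 1/8 = -1/8 + U)
q(k(-1, 3))*l(-13) + C(17, 8) = (-3*3)*(-1/8 - 13) + 8 = -9*(-105/8) + 8 = 945/8 + 8 = 1009/8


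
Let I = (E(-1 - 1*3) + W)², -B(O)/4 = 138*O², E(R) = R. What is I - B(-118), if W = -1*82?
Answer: 7693444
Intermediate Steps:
W = -82
B(O) = -552*O²
I = 7396 (I = ((-1 - 1*3) - 82)² = ((-1 - 3) - 82)² = (-4 - 82)² = (-86)² = 7396)
I - B(-118) = 7396 - (-552)*(-118)² = 7396 - (-552)*13924 = 7396 - 1*(-7686048) = 7396 + 7686048 = 7693444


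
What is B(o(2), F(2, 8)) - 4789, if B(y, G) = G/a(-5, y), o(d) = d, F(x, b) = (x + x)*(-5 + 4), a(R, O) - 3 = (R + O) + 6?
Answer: -14369/3 ≈ -4789.7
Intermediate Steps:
a(R, O) = 9 + O + R (a(R, O) = 3 + ((R + O) + 6) = 3 + ((O + R) + 6) = 3 + (6 + O + R) = 9 + O + R)
F(x, b) = -2*x (F(x, b) = (2*x)*(-1) = -2*x)
B(y, G) = G/(4 + y) (B(y, G) = G/(9 + y - 5) = G/(4 + y))
B(o(2), F(2, 8)) - 4789 = (-2*2)/(4 + 2) - 4789 = -4/6 - 4789 = -4*⅙ - 4789 = -⅔ - 4789 = -14369/3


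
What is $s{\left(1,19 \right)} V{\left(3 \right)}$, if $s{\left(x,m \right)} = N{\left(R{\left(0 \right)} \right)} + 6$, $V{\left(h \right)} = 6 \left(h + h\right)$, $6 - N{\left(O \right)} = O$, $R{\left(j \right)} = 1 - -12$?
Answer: $-36$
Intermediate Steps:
$R{\left(j \right)} = 13$ ($R{\left(j \right)} = 1 + 12 = 13$)
$N{\left(O \right)} = 6 - O$
$V{\left(h \right)} = 12 h$ ($V{\left(h \right)} = 6 \cdot 2 h = 12 h$)
$s{\left(x,m \right)} = -1$ ($s{\left(x,m \right)} = \left(6 - 13\right) + 6 = -7 + 6 = -1$)
$s{\left(1,19 \right)} V{\left(3 \right)} = - 12 \cdot 3 = \left(-1\right) 36 = -36$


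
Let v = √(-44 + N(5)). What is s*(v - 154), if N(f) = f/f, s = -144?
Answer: 22176 - 144*I*√43 ≈ 22176.0 - 944.27*I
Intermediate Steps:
N(f) = 1
v = I*√43 (v = √(-44 + 1) = √(-43) = I*√43 ≈ 6.5574*I)
s*(v - 154) = -144*(I*√43 - 154) = -144*(-154 + I*√43) = 22176 - 144*I*√43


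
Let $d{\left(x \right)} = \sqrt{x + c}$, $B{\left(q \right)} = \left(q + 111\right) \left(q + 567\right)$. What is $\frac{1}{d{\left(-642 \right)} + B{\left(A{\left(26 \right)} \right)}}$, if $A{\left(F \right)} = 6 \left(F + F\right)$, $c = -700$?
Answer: $\frac{371817}{138247882831} - \frac{i \sqrt{1342}}{138247882831} \approx 2.6895 \cdot 10^{-6} - 2.6498 \cdot 10^{-10} i$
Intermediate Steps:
$A{\left(F \right)} = 12 F$ ($A{\left(F \right)} = 6 \cdot 2 F = 12 F$)
$B{\left(q \right)} = \left(111 + q\right) \left(567 + q\right)$
$d{\left(x \right)} = \sqrt{-700 + x}$ ($d{\left(x \right)} = \sqrt{x - 700} = \sqrt{-700 + x}$)
$\frac{1}{d{\left(-642 \right)} + B{\left(A{\left(26 \right)} \right)}} = \frac{1}{\sqrt{-700 - 642} + \left(62937 + \left(12 \cdot 26\right)^{2} + 678 \cdot 12 \cdot 26\right)} = \frac{1}{\sqrt{-1342} + \left(62937 + 312^{2} + 678 \cdot 312\right)} = \frac{1}{i \sqrt{1342} + \left(62937 + 97344 + 211536\right)} = \frac{1}{i \sqrt{1342} + 371817} = \frac{1}{371817 + i \sqrt{1342}}$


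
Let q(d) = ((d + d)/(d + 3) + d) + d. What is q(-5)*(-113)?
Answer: 565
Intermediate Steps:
q(d) = 2*d + 2*d/(3 + d) (q(d) = ((2*d)/(3 + d) + d) + d = (2*d/(3 + d) + d) + d = (d + 2*d/(3 + d)) + d = 2*d + 2*d/(3 + d))
q(-5)*(-113) = (2*(-5)*(4 - 5)/(3 - 5))*(-113) = (2*(-5)*(-1)/(-2))*(-113) = (2*(-5)*(-½)*(-1))*(-113) = -5*(-113) = 565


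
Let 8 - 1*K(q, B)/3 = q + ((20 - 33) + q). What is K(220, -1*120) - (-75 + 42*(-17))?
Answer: -468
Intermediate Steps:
K(q, B) = 63 - 6*q (K(q, B) = 24 - 3*(q + ((20 - 33) + q)) = 24 - 3*(q + (-13 + q)) = 24 - 3*(-13 + 2*q) = 24 + (39 - 6*q) = 63 - 6*q)
K(220, -1*120) - (-75 + 42*(-17)) = (63 - 6*220) - (-75 + 42*(-17)) = (63 - 1320) - (-75 - 714) = -1257 - 1*(-789) = -1257 + 789 = -468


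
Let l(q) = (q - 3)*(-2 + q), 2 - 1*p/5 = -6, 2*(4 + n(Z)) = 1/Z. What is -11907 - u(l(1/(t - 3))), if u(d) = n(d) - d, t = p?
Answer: -261573936781/21986140 ≈ -11897.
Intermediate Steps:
n(Z) = -4 + 1/(2*Z)
p = 40 (p = 10 - 5*(-6) = 10 + 30 = 40)
t = 40
l(q) = (-3 + q)*(-2 + q)
u(d) = -4 + 1/(2*d) - d (u(d) = (-4 + 1/(2*d)) - d = -4 + 1/(2*d) - d)
-11907 - u(l(1/(t - 3))) = -11907 - (-4 + 1/(2*(6 + (1/(40 - 3))**2 - 5/(40 - 3))) - (6 + (1/(40 - 3))**2 - 5/(40 - 3))) = -11907 - (-4 + 1/(2*(6 + (1/37)**2 - 5/37)) - (6 + (1/37)**2 - 5/37)) = -11907 - (-4 + 1/(2*(6 + (1/37)**2 - 5*1/37)) - (6 + (1/37)**2 - 5*1/37)) = -11907 - (-4 + 1/(2*(6 + 1/1369 - 5/37)) - (6 + 1/1369 - 5/37)) = -11907 - (-4 + 1/(2*(8030/1369)) - 1*8030/1369) = -11907 - (-4 + (1/2)*(1369/8030) - 8030/1369) = -11907 - (-4 + 1369/16060 - 8030/1369) = -11907 - 1*(-215032199/21986140) = -11907 + 215032199/21986140 = -261573936781/21986140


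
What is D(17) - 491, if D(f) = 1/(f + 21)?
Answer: -18657/38 ≈ -490.97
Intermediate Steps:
D(f) = 1/(21 + f)
D(17) - 491 = 1/(21 + 17) - 491 = 1/38 - 491 = -18657/38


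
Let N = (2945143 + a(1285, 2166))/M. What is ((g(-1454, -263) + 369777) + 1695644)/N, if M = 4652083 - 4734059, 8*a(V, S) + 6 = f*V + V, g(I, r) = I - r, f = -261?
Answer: -676869273920/11613519 ≈ -58283.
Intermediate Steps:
a(V, S) = -3/4 - 65*V/2 (a(V, S) = -3/4 + (-261*V + V)/8 = -3/4 + (-260*V)/8 = -3/4 - 65*V/2)
M = -81976
N = -11613519/327904 (N = (2945143 + (-3/4 - 65/2*1285))/(-81976) = (2945143 + (-3/4 - 83525/2))*(-1/81976) = (2945143 - 167053/4)*(-1/81976) = (11613519/4)*(-1/81976) = -11613519/327904 ≈ -35.417)
((g(-1454, -263) + 369777) + 1695644)/N = (((-1454 - 1*(-263)) + 369777) + 1695644)/(-11613519/327904) = (((-1454 + 263) + 369777) + 1695644)*(-327904/11613519) = ((-1191 + 369777) + 1695644)*(-327904/11613519) = (368586 + 1695644)*(-327904/11613519) = 2064230*(-327904/11613519) = -676869273920/11613519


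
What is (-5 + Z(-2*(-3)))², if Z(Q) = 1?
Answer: 16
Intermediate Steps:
(-5 + Z(-2*(-3)))² = (-5 + 1)² = (-4)² = 16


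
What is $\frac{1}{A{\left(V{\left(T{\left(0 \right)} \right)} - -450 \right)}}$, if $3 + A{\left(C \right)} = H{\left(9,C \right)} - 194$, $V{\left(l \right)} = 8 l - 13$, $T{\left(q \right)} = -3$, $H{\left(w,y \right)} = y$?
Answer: $\frac{1}{216} \approx 0.0046296$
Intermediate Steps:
$V{\left(l \right)} = -13 + 8 l$
$A{\left(C \right)} = -197 + C$ ($A{\left(C \right)} = -3 + \left(C - 194\right) = -3 + \left(-194 + C\right) = -197 + C$)
$\frac{1}{A{\left(V{\left(T{\left(0 \right)} \right)} - -450 \right)}} = \frac{1}{-197 + \left(\left(-13 + 8 \left(-3\right)\right) - -450\right)} = \frac{1}{-197 + \left(\left(-13 - 24\right) + 450\right)} = \frac{1}{-197 + \left(-37 + 450\right)} = \frac{1}{-197 + 413} = \frac{1}{216}$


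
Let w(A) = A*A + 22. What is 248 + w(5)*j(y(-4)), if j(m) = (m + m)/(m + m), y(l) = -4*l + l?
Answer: 295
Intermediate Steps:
y(l) = -3*l
j(m) = 1 (j(m) = (2*m)/((2*m)) = (2*m)*(1/(2*m)) = 1)
w(A) = 22 + A**2 (w(A) = A**2 + 22 = 22 + A**2)
248 + w(5)*j(y(-4)) = 248 + (22 + 5**2)*1 = 248 + (22 + 25)*1 = 248 + 47*1 = 248 + 47 = 295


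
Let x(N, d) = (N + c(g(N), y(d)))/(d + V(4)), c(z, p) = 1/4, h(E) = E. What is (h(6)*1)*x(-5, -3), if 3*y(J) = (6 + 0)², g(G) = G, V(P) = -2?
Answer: 57/10 ≈ 5.7000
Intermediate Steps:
y(J) = 12 (y(J) = (6 + 0)²/3 = (⅓)*6² = (⅓)*36 = 12)
c(z, p) = ¼
x(N, d) = (¼ + N)/(-2 + d) (x(N, d) = (N + ¼)/(d - 2) = (¼ + N)/(-2 + d))
(h(6)*1)*x(-5, -3) = (6*1)*((¼ - 5)/(-2 - 3)) = 6*(-19/4/(-5)) = 6*(-⅕*(-19/4)) = 6*(19/20) = 57/10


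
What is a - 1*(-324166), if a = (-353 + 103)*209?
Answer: 271916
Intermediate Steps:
a = -52250 (a = -250*209 = -52250)
a - 1*(-324166) = -52250 - 1*(-324166) = -52250 + 324166 = 271916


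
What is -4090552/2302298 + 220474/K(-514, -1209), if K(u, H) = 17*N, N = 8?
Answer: 1162937005/718148 ≈ 1619.4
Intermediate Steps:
K(u, H) = 136 (K(u, H) = 17*8 = 136)
-4090552/2302298 + 220474/K(-514, -1209) = -4090552/2302298 + 220474/136 = -4090552*1/2302298 + 220474*(1/136) = -18764/10561 + 110237/68 = 1162937005/718148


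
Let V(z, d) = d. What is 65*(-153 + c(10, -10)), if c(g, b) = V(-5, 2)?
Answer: -9815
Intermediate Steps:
c(g, b) = 2
65*(-153 + c(10, -10)) = 65*(-153 + 2) = 65*(-151) = -9815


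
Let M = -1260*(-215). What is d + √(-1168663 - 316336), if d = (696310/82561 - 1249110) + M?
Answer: -80761299500/82561 + I*√1484999 ≈ -9.782e+5 + 1218.6*I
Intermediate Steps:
M = 270900
d = -80761299500/82561 (d = (696310/82561 - 1249110) + 270900 = -103127074400/82561 + 270900 = -80761299500/82561 ≈ -9.7820e+5)
d + √(-1168663 - 316336) = -80761299500/82561 + √(-1168663 - 316336) = -80761299500/82561 + √(-1484999) = -80761299500/82561 + I*√1484999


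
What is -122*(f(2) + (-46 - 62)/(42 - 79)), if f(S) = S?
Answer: -22204/37 ≈ -600.11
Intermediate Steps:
-122*(f(2) + (-46 - 62)/(42 - 79)) = -122*(2 + (-46 - 62)/(42 - 79)) = -122*(2 - 108/(-37)) = -122*(2 - 108*(-1/37)) = -122*(2 + 108/37) = -122*182/37 = -22204/37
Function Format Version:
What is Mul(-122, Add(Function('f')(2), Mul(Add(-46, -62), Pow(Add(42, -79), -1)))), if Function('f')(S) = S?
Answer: Rational(-22204, 37) ≈ -600.11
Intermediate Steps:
Mul(-122, Add(Function('f')(2), Mul(Add(-46, -62), Pow(Add(42, -79), -1)))) = Mul(-122, Add(2, Mul(Add(-46, -62), Pow(Add(42, -79), -1)))) = Mul(-122, Add(2, Mul(-108, Pow(-37, -1)))) = Mul(-122, Add(2, Mul(-108, Rational(-1, 37)))) = Mul(-122, Add(2, Rational(108, 37))) = Mul(-122, Rational(182, 37)) = Rational(-22204, 37)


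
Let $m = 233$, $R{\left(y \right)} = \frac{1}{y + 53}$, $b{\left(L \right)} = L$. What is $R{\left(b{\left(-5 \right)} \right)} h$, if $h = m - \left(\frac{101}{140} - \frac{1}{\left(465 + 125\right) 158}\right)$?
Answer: $\frac{75785533}{15660960} \approx 4.8391$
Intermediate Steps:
$R{\left(y \right)} = \frac{1}{53 + y}$
$h = \frac{75785533}{326270}$ ($h = 233 - \left(\frac{101}{140} - \frac{1}{\left(465 + 125\right) 158}\right) = 233 - \left(\frac{101}{140} - \frac{1}{590} \cdot \frac{1}{158}\right) = 233 + \left(\frac{1}{590} \cdot \frac{1}{158} - \frac{101}{140}\right) = 233 + \left(\frac{1}{93220} - \frac{101}{140}\right) = 233 - \frac{235377}{326270} = \frac{75785533}{326270} \approx 232.28$)
$R{\left(b{\left(-5 \right)} \right)} h = \frac{1}{53 - 5} \cdot \frac{75785533}{326270} = \frac{1}{48} \cdot \frac{75785533}{326270} = \frac{75785533}{15660960}$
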